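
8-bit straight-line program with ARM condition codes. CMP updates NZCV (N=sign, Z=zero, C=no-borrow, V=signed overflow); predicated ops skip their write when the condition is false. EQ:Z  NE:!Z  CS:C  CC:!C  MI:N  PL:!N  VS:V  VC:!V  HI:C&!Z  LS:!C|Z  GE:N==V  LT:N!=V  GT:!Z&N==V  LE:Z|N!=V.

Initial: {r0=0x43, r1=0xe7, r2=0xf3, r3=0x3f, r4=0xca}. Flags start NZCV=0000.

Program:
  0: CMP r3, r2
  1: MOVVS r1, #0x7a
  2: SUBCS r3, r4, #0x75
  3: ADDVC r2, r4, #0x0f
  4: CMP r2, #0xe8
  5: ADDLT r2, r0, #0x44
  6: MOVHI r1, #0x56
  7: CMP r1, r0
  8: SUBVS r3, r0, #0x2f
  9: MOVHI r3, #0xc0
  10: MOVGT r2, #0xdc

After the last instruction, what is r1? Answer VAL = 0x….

VAL = 0xe7

[0] flags=0000 → (cmp)
[1] flags=0000 VS?F → skip
[2] flags=0000 CS?F → skip
[3] flags=0000 VC?T → r2=0xd9
[4] flags=1000 → (cmp)
[5] flags=1000 LT?T → r2=0x87
[6] flags=1000 HI?F → skip
[7] flags=1010 → (cmp)
[8] flags=1010 VS?F → skip
[9] flags=1010 HI?T → r3=0xc0
[10] flags=1010 GT?F → skip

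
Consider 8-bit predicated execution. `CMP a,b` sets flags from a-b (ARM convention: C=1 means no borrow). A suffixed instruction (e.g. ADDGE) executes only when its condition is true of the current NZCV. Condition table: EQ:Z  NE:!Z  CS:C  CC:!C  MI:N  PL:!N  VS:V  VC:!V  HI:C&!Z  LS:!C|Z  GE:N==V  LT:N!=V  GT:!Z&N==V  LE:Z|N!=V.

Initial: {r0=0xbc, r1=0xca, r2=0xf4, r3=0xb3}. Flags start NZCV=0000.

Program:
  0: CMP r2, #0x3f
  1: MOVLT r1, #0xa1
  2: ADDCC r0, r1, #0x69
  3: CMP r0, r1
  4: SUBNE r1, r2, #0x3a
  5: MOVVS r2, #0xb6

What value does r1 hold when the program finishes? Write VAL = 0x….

0: ✓ CMP  NZCV=1010
1: ✓ MOVLT  r1←0xa1
2: · ADDCC
3: ✓ CMP  NZCV=0010
4: ✓ SUBNE  r1←0xba
5: · MOVVS

VAL = 0xba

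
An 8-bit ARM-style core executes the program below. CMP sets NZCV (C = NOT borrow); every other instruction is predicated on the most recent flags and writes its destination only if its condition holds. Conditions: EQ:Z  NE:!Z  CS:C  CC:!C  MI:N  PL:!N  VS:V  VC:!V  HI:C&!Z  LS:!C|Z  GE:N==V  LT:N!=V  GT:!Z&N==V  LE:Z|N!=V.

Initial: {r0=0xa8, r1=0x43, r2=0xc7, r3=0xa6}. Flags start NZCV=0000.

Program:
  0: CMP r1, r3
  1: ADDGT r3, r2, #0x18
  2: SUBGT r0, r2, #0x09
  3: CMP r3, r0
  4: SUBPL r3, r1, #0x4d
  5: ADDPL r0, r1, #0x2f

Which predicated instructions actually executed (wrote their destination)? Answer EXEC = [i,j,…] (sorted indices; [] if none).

0: ✓ CMP  NZCV=1001
1: ✓ ADDGT  r3←0xdf
2: ✓ SUBGT  r0←0xbe
3: ✓ CMP  NZCV=0010
4: ✓ SUBPL  r3←0xf6
5: ✓ ADDPL  r0←0x72

EXEC = [1,2,4,5]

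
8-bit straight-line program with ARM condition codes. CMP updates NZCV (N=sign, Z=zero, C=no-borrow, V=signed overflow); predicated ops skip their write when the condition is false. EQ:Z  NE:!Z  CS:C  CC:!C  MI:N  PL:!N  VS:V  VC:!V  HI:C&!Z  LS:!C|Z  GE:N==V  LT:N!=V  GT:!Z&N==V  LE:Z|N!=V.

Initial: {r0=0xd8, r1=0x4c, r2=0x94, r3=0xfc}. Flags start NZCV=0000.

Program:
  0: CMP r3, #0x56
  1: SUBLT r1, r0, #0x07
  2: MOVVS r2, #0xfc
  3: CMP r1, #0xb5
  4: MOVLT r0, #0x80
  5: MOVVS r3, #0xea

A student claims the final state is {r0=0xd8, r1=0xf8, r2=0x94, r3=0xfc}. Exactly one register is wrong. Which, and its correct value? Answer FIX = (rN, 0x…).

[0] flags=1010 → (cmp)
[1] flags=1010 LT?T → r1=0xd1
[2] flags=1010 VS?F → skip
[3] flags=0010 → (cmp)
[4] flags=0010 LT?F → skip
[5] flags=0010 VS?F → skip

FIX = (r1, 0xd1)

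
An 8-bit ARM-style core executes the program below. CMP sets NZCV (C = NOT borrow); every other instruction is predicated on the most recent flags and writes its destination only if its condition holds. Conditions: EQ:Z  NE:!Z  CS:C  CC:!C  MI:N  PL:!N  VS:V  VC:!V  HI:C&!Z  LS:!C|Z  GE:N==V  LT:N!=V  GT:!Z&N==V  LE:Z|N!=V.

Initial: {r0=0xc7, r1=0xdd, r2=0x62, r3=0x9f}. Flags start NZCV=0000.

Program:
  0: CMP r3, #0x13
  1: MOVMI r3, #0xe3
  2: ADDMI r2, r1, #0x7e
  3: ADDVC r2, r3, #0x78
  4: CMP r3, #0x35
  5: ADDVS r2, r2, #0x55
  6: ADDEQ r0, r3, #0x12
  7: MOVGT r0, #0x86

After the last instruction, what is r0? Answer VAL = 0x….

VAL = 0xc7

0: ✓ CMP  NZCV=1010
1: ✓ MOVMI  r3←0xe3
2: ✓ ADDMI  r2←0x5b
3: ✓ ADDVC  r2←0x5b
4: ✓ CMP  NZCV=1010
5: · ADDVS
6: · ADDEQ
7: · MOVGT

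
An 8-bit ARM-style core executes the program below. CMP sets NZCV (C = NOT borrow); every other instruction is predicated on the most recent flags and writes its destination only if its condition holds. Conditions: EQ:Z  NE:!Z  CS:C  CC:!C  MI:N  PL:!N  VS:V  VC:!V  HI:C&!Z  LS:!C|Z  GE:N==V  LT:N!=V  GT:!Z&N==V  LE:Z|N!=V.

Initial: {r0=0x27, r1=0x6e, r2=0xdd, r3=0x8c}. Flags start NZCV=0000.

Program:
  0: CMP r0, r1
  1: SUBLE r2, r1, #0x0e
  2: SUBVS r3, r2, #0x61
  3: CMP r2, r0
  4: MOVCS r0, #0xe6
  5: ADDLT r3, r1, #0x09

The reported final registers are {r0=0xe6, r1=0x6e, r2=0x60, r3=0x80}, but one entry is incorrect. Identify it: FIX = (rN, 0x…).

FIX = (r3, 0x8c)

[0] flags=1000 → (cmp)
[1] flags=1000 LE?T → r2=0x60
[2] flags=1000 VS?F → skip
[3] flags=0010 → (cmp)
[4] flags=0010 CS?T → r0=0xe6
[5] flags=0010 LT?F → skip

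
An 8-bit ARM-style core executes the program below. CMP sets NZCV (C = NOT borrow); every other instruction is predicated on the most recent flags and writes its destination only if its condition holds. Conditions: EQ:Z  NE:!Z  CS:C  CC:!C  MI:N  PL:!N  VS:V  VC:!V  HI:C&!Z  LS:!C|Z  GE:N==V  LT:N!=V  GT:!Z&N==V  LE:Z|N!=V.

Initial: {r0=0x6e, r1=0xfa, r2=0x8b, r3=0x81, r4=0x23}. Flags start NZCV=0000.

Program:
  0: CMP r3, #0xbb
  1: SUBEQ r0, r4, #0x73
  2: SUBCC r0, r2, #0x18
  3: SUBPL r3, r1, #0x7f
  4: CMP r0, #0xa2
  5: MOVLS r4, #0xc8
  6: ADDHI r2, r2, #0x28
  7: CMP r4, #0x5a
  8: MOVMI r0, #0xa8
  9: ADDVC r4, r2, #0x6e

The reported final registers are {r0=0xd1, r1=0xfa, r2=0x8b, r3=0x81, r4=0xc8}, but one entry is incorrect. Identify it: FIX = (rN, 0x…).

0: ✓ CMP  NZCV=1000
1: · SUBEQ
2: ✓ SUBCC  r0←0x73
3: · SUBPL
4: ✓ CMP  NZCV=1001
5: ✓ MOVLS  r4←0xc8
6: · ADDHI
7: ✓ CMP  NZCV=0011
8: · MOVMI
9: · ADDVC

FIX = (r0, 0x73)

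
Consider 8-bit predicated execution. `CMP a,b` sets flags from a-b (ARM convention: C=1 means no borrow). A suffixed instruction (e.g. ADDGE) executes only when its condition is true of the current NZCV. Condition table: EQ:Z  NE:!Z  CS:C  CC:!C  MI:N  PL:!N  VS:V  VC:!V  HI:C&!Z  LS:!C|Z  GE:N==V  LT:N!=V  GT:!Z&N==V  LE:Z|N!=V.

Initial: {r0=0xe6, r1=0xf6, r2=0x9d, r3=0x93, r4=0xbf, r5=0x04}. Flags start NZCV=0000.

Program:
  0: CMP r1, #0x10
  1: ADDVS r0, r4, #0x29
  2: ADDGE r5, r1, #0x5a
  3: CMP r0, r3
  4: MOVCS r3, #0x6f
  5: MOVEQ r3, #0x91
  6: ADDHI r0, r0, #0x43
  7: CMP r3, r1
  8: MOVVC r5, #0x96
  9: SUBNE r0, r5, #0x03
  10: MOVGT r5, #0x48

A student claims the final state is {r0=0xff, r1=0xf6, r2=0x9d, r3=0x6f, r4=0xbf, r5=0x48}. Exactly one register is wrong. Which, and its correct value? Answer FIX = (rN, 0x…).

[0] flags=1010 → (cmp)
[1] flags=1010 VS?F → skip
[2] flags=1010 GE?F → skip
[3] flags=0010 → (cmp)
[4] flags=0010 CS?T → r3=0x6f
[5] flags=0010 EQ?F → skip
[6] flags=0010 HI?T → r0=0x29
[7] flags=0000 → (cmp)
[8] flags=0000 VC?T → r5=0x96
[9] flags=0000 NE?T → r0=0x93
[10] flags=0000 GT?T → r5=0x48

FIX = (r0, 0x93)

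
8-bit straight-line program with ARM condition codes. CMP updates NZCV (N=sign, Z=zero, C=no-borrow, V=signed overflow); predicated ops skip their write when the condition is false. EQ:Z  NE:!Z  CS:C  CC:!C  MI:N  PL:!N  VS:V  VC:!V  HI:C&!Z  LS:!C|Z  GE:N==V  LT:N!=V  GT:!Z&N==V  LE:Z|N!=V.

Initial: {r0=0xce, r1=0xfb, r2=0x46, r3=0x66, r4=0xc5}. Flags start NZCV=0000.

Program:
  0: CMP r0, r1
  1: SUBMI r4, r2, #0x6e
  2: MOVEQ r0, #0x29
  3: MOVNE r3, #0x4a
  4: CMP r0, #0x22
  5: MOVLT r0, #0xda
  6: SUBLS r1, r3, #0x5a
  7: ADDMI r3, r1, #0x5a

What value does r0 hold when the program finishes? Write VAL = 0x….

[0] flags=1000 → (cmp)
[1] flags=1000 MI?T → r4=0xd8
[2] flags=1000 EQ?F → skip
[3] flags=1000 NE?T → r3=0x4a
[4] flags=1010 → (cmp)
[5] flags=1010 LT?T → r0=0xda
[6] flags=1010 LS?F → skip
[7] flags=1010 MI?T → r3=0x55

VAL = 0xda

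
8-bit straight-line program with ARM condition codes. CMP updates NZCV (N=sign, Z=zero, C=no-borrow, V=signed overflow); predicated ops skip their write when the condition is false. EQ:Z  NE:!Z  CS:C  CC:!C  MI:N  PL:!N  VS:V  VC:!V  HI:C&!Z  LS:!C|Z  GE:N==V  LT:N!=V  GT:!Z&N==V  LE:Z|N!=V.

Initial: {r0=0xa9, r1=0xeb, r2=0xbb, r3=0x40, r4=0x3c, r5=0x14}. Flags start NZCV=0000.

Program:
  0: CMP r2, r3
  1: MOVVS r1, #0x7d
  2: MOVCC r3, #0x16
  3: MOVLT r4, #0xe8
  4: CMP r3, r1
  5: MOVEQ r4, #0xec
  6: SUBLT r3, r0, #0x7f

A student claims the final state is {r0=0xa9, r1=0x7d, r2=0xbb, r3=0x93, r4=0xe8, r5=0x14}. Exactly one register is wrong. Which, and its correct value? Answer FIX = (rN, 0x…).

0: ✓ CMP  NZCV=0011
1: ✓ MOVVS  r1←0x7d
2: · MOVCC
3: ✓ MOVLT  r4←0xe8
4: ✓ CMP  NZCV=1000
5: · MOVEQ
6: ✓ SUBLT  r3←0x2a

FIX = (r3, 0x2a)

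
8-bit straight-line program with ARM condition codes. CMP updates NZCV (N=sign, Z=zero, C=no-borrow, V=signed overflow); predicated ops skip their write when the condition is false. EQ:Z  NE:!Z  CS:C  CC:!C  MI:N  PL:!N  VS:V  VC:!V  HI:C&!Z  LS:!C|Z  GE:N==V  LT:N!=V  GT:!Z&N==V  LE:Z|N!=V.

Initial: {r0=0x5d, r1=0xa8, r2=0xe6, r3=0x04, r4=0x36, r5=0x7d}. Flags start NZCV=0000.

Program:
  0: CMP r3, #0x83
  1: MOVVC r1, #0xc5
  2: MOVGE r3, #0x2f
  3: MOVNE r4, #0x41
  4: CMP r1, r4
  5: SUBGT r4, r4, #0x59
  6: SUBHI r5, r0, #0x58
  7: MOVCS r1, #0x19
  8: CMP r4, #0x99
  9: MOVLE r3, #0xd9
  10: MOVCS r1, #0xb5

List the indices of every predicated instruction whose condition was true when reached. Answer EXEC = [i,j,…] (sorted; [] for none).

0: ✓ CMP  NZCV=1001
1: · MOVVC
2: ✓ MOVGE  r3←0x2f
3: ✓ MOVNE  r4←0x41
4: ✓ CMP  NZCV=0011
5: · SUBGT
6: ✓ SUBHI  r5←0x05
7: ✓ MOVCS  r1←0x19
8: ✓ CMP  NZCV=1001
9: · MOVLE
10: · MOVCS

EXEC = [2,3,6,7]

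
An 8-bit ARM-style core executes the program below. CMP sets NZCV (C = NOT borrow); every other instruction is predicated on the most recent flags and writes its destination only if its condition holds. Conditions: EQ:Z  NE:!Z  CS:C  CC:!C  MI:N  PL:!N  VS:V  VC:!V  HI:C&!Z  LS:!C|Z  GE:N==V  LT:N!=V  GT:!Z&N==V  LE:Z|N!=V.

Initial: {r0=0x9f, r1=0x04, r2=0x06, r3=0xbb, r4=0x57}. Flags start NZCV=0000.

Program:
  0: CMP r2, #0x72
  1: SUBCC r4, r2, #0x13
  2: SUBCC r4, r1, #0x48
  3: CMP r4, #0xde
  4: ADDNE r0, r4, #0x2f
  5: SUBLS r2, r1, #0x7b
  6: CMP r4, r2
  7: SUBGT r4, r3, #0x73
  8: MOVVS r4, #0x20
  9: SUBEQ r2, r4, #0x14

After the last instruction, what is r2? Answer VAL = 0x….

[0] flags=1000 → (cmp)
[1] flags=1000 CC?T → r4=0xf3
[2] flags=1000 CC?T → r4=0xbc
[3] flags=1000 → (cmp)
[4] flags=1000 NE?T → r0=0xeb
[5] flags=1000 LS?T → r2=0x89
[6] flags=0010 → (cmp)
[7] flags=0010 GT?T → r4=0x48
[8] flags=0010 VS?F → skip
[9] flags=0010 EQ?F → skip

VAL = 0x89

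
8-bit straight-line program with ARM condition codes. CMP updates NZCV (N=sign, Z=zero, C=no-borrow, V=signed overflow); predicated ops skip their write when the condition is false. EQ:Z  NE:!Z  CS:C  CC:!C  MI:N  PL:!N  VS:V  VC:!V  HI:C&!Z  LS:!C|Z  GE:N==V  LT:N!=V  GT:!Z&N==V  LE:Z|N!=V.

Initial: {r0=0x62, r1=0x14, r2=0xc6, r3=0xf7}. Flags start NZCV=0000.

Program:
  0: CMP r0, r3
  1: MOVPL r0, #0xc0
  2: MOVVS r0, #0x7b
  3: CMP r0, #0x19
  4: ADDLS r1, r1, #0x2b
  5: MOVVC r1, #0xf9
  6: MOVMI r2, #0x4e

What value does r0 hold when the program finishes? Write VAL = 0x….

VAL = 0xc0

0: ✓ CMP  NZCV=0000
1: ✓ MOVPL  r0←0xc0
2: · MOVVS
3: ✓ CMP  NZCV=1010
4: · ADDLS
5: ✓ MOVVC  r1←0xf9
6: ✓ MOVMI  r2←0x4e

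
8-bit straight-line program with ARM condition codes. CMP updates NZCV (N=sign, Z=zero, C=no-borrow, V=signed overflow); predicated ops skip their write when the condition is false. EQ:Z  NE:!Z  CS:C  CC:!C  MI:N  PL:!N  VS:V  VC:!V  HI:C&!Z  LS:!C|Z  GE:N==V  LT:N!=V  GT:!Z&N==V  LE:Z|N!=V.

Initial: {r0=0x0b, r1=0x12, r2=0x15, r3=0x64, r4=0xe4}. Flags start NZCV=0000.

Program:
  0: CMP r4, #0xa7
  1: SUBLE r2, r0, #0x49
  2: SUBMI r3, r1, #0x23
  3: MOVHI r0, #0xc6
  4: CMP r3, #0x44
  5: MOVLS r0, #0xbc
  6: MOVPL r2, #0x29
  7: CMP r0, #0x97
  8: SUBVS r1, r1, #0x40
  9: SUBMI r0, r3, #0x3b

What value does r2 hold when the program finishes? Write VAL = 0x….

[0] flags=0010 → (cmp)
[1] flags=0010 LE?F → skip
[2] flags=0010 MI?F → skip
[3] flags=0010 HI?T → r0=0xc6
[4] flags=0010 → (cmp)
[5] flags=0010 LS?F → skip
[6] flags=0010 PL?T → r2=0x29
[7] flags=0010 → (cmp)
[8] flags=0010 VS?F → skip
[9] flags=0010 MI?F → skip

VAL = 0x29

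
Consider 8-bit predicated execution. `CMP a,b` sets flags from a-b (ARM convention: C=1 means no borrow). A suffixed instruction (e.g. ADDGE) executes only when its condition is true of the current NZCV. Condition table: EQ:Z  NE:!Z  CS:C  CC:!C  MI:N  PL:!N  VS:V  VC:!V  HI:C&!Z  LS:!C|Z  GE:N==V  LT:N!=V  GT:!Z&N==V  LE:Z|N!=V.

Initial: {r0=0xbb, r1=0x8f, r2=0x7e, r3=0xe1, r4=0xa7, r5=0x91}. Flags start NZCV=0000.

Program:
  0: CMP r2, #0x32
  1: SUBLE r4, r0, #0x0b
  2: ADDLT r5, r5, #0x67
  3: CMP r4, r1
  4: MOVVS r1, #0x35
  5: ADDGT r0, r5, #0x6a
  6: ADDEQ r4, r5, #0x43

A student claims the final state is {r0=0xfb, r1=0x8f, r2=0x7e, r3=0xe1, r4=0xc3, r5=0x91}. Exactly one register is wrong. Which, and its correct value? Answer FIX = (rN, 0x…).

FIX = (r4, 0xa7)

[0] flags=0010 → (cmp)
[1] flags=0010 LE?F → skip
[2] flags=0010 LT?F → skip
[3] flags=0010 → (cmp)
[4] flags=0010 VS?F → skip
[5] flags=0010 GT?T → r0=0xfb
[6] flags=0010 EQ?F → skip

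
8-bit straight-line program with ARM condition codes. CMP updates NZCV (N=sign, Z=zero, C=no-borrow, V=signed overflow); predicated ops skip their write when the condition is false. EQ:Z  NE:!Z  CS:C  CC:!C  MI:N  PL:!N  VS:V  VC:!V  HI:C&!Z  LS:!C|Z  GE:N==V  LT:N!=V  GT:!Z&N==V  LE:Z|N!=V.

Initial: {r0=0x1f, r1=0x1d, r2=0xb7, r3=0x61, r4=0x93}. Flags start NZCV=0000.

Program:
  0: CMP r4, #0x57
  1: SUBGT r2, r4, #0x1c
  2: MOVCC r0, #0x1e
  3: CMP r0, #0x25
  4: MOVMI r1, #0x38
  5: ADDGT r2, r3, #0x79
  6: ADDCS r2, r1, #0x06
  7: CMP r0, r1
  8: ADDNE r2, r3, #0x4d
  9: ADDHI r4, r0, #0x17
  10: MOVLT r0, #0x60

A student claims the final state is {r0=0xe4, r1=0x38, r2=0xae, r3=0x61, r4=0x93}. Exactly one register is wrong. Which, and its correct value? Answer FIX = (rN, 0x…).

FIX = (r0, 0x60)

0: ✓ CMP  NZCV=0011
1: · SUBGT
2: · MOVCC
3: ✓ CMP  NZCV=1000
4: ✓ MOVMI  r1←0x38
5: · ADDGT
6: · ADDCS
7: ✓ CMP  NZCV=1000
8: ✓ ADDNE  r2←0xae
9: · ADDHI
10: ✓ MOVLT  r0←0x60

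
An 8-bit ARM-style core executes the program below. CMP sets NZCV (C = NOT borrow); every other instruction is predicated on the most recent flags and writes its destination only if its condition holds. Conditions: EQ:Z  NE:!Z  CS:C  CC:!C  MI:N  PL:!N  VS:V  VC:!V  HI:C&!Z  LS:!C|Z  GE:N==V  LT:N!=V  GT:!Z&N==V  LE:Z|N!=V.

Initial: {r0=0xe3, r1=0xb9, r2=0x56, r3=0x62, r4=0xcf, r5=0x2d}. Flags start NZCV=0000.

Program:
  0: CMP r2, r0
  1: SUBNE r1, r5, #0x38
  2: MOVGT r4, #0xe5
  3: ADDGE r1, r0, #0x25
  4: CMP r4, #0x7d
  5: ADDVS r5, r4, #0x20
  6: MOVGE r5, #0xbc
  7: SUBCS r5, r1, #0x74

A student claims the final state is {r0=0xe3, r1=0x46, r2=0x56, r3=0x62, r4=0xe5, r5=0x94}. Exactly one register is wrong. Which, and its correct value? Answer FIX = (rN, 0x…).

[0] flags=0000 → (cmp)
[1] flags=0000 NE?T → r1=0xf5
[2] flags=0000 GT?T → r4=0xe5
[3] flags=0000 GE?T → r1=0x08
[4] flags=0011 → (cmp)
[5] flags=0011 VS?T → r5=0x05
[6] flags=0011 GE?F → skip
[7] flags=0011 CS?T → r5=0x94

FIX = (r1, 0x08)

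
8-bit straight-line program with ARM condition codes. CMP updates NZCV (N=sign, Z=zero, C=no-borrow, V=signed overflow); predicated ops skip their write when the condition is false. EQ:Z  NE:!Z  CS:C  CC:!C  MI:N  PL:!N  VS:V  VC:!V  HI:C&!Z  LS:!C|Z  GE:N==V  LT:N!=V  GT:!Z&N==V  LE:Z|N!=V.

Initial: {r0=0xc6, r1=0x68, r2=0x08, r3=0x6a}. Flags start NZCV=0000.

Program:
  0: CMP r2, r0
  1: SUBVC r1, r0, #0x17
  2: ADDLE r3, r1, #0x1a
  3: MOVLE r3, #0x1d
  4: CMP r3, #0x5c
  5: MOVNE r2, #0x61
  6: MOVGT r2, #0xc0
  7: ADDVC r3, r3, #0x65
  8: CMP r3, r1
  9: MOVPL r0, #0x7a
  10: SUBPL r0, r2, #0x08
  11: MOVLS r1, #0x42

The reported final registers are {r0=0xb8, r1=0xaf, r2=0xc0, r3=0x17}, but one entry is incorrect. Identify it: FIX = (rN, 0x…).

0: ✓ CMP  NZCV=0000
1: ✓ SUBVC  r1←0xaf
2: · ADDLE
3: · MOVLE
4: ✓ CMP  NZCV=0010
5: ✓ MOVNE  r2←0x61
6: ✓ MOVGT  r2←0xc0
7: ✓ ADDVC  r3←0xcf
8: ✓ CMP  NZCV=0010
9: ✓ MOVPL  r0←0x7a
10: ✓ SUBPL  r0←0xb8
11: · MOVLS

FIX = (r3, 0xcf)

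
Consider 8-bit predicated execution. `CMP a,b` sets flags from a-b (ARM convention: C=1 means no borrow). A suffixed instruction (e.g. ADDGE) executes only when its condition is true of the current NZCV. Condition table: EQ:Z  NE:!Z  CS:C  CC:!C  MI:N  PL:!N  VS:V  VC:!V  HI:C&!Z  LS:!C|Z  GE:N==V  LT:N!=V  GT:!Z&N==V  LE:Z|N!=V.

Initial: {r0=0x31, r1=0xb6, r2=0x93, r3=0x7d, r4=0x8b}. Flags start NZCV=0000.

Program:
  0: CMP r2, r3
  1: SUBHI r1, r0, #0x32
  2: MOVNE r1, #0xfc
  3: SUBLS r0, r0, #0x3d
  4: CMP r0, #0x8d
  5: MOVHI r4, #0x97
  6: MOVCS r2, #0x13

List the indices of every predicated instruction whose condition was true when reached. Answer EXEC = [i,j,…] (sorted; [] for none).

[0] flags=0011 → (cmp)
[1] flags=0011 HI?T → r1=0xff
[2] flags=0011 NE?T → r1=0xfc
[3] flags=0011 LS?F → skip
[4] flags=1001 → (cmp)
[5] flags=1001 HI?F → skip
[6] flags=1001 CS?F → skip

EXEC = [1,2]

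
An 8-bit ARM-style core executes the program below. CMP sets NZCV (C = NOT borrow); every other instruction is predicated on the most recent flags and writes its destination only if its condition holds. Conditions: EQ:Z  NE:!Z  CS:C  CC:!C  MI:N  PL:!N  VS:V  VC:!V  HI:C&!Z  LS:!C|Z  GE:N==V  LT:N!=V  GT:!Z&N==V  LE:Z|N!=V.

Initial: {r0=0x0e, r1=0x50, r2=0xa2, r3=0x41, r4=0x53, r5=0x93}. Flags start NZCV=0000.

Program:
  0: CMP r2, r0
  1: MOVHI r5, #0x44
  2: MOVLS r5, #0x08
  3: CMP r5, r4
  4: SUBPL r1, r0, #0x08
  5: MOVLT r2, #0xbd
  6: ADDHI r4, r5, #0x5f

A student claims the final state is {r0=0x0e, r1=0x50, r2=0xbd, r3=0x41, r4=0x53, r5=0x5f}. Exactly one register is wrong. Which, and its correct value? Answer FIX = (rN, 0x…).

FIX = (r5, 0x44)

[0] flags=1010 → (cmp)
[1] flags=1010 HI?T → r5=0x44
[2] flags=1010 LS?F → skip
[3] flags=1000 → (cmp)
[4] flags=1000 PL?F → skip
[5] flags=1000 LT?T → r2=0xbd
[6] flags=1000 HI?F → skip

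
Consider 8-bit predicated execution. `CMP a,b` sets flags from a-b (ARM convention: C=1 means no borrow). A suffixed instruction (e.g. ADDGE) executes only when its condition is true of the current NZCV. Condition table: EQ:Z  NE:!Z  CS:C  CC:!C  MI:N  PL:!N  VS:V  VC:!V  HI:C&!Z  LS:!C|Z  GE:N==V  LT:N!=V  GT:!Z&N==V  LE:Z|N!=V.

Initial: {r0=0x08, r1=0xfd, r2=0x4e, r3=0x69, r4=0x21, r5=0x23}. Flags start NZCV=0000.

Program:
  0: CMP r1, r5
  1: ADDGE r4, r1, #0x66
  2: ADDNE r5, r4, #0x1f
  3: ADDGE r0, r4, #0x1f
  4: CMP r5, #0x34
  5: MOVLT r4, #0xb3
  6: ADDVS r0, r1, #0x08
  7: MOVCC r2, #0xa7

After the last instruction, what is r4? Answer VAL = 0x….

VAL = 0x21

0: ✓ CMP  NZCV=1010
1: · ADDGE
2: ✓ ADDNE  r5←0x40
3: · ADDGE
4: ✓ CMP  NZCV=0010
5: · MOVLT
6: · ADDVS
7: · MOVCC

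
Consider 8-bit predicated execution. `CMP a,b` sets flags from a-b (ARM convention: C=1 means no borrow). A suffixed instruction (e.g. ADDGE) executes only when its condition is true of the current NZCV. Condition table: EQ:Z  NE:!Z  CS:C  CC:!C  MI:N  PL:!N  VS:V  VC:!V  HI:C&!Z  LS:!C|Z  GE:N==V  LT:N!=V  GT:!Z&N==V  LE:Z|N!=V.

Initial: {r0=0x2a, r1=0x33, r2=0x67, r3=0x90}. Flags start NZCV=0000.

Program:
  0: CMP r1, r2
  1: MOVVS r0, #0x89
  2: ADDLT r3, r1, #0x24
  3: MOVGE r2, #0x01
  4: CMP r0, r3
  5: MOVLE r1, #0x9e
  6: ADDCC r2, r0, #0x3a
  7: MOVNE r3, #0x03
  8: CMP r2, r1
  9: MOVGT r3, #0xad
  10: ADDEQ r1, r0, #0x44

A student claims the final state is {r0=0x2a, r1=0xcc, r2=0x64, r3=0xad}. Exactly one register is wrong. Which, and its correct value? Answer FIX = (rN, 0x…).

FIX = (r1, 0x9e)

[0] flags=1000 → (cmp)
[1] flags=1000 VS?F → skip
[2] flags=1000 LT?T → r3=0x57
[3] flags=1000 GE?F → skip
[4] flags=1000 → (cmp)
[5] flags=1000 LE?T → r1=0x9e
[6] flags=1000 CC?T → r2=0x64
[7] flags=1000 NE?T → r3=0x03
[8] flags=1001 → (cmp)
[9] flags=1001 GT?T → r3=0xad
[10] flags=1001 EQ?F → skip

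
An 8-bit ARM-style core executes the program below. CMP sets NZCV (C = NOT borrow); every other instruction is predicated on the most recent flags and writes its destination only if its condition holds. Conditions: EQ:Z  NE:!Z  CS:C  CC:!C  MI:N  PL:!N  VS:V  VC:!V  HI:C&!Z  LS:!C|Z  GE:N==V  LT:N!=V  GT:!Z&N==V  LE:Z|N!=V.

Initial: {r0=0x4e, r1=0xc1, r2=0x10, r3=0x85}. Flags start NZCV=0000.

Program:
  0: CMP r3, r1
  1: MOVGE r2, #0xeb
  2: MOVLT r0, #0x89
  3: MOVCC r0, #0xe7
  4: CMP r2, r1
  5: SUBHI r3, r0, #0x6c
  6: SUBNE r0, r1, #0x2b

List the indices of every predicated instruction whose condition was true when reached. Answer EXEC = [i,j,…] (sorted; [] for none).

[0] flags=1000 → (cmp)
[1] flags=1000 GE?F → skip
[2] flags=1000 LT?T → r0=0x89
[3] flags=1000 CC?T → r0=0xe7
[4] flags=0000 → (cmp)
[5] flags=0000 HI?F → skip
[6] flags=0000 NE?T → r0=0x96

EXEC = [2,3,6]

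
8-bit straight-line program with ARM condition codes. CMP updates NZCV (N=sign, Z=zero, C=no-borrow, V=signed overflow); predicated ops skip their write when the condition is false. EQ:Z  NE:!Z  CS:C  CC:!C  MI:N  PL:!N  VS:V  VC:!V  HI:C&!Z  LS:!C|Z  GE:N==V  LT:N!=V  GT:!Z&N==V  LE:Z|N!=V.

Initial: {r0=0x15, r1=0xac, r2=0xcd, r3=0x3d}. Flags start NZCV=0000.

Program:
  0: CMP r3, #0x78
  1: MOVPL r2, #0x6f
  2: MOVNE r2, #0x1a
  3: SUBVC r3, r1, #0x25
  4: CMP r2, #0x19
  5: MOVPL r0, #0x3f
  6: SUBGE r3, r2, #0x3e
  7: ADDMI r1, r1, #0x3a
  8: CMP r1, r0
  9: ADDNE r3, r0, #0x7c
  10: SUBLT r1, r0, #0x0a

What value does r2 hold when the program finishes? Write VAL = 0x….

VAL = 0x1a

[0] flags=1000 → (cmp)
[1] flags=1000 PL?F → skip
[2] flags=1000 NE?T → r2=0x1a
[3] flags=1000 VC?T → r3=0x87
[4] flags=0010 → (cmp)
[5] flags=0010 PL?T → r0=0x3f
[6] flags=0010 GE?T → r3=0xdc
[7] flags=0010 MI?F → skip
[8] flags=0011 → (cmp)
[9] flags=0011 NE?T → r3=0xbb
[10] flags=0011 LT?T → r1=0x35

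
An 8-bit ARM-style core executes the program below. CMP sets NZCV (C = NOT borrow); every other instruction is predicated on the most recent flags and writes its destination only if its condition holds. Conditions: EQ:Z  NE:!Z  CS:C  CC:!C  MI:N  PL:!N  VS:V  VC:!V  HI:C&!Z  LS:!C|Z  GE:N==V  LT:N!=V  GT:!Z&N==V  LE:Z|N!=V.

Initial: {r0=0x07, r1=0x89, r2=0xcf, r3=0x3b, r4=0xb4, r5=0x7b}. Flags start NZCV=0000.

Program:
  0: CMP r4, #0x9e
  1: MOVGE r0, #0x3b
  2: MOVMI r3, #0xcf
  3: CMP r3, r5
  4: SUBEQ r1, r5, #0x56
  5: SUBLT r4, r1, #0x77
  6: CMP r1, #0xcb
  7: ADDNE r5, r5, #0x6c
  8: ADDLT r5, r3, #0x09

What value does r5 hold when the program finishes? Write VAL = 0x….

VAL = 0x44

0: ✓ CMP  NZCV=0010
1: ✓ MOVGE  r0←0x3b
2: · MOVMI
3: ✓ CMP  NZCV=1000
4: · SUBEQ
5: ✓ SUBLT  r4←0x12
6: ✓ CMP  NZCV=1000
7: ✓ ADDNE  r5←0xe7
8: ✓ ADDLT  r5←0x44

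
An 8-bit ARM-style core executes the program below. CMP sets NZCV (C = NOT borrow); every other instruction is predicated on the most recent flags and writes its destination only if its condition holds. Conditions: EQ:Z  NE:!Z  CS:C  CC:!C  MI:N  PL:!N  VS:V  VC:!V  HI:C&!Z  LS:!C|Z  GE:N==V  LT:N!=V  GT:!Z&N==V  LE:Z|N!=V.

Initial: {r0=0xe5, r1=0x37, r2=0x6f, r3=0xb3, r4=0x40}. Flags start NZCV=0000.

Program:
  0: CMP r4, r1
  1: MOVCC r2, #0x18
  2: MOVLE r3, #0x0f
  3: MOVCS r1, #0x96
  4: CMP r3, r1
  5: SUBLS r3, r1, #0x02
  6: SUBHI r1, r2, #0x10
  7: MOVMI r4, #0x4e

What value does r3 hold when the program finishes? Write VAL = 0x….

VAL = 0xb3

[0] flags=0010 → (cmp)
[1] flags=0010 CC?F → skip
[2] flags=0010 LE?F → skip
[3] flags=0010 CS?T → r1=0x96
[4] flags=0010 → (cmp)
[5] flags=0010 LS?F → skip
[6] flags=0010 HI?T → r1=0x5f
[7] flags=0010 MI?F → skip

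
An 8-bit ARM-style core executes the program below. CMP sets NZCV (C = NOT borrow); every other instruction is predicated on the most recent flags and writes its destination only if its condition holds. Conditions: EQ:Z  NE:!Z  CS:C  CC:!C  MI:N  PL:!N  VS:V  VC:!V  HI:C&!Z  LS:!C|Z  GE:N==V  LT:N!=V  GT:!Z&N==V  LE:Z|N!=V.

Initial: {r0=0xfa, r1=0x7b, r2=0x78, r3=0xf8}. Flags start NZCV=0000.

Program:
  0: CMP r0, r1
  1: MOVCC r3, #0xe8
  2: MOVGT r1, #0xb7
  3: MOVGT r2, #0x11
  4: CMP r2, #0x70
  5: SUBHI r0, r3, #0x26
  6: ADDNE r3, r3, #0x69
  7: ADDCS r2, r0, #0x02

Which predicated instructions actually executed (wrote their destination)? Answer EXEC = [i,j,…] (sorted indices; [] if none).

[0] flags=0011 → (cmp)
[1] flags=0011 CC?F → skip
[2] flags=0011 GT?F → skip
[3] flags=0011 GT?F → skip
[4] flags=0010 → (cmp)
[5] flags=0010 HI?T → r0=0xd2
[6] flags=0010 NE?T → r3=0x61
[7] flags=0010 CS?T → r2=0xd4

EXEC = [5,6,7]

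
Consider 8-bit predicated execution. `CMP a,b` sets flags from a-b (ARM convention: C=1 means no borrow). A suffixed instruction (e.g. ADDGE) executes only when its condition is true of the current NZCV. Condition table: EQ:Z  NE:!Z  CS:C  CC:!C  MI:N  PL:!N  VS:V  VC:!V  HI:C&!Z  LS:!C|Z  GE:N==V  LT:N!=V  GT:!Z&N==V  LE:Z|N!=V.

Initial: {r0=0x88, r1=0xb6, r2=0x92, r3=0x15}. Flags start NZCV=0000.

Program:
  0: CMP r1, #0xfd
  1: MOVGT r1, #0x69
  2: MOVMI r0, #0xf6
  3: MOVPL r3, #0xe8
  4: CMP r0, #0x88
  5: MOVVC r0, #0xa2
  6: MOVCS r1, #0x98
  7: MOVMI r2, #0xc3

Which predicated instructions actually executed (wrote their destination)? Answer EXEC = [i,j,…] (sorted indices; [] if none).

EXEC = [2,5,6]

0: ✓ CMP  NZCV=1000
1: · MOVGT
2: ✓ MOVMI  r0←0xf6
3: · MOVPL
4: ✓ CMP  NZCV=0010
5: ✓ MOVVC  r0←0xa2
6: ✓ MOVCS  r1←0x98
7: · MOVMI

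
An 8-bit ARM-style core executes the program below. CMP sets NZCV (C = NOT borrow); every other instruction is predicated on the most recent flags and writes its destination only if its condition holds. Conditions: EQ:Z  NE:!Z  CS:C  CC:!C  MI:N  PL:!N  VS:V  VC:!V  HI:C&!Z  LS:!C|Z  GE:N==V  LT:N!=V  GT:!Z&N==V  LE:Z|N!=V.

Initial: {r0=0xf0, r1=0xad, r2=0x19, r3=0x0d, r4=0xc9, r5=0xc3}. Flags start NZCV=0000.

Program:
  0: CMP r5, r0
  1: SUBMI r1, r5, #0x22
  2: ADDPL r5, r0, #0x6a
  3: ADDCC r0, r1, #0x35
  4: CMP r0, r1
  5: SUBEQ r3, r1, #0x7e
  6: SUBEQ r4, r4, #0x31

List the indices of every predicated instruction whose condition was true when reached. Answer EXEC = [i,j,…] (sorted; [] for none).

EXEC = [1,3]

0: ✓ CMP  NZCV=1000
1: ✓ SUBMI  r1←0xa1
2: · ADDPL
3: ✓ ADDCC  r0←0xd6
4: ✓ CMP  NZCV=0010
5: · SUBEQ
6: · SUBEQ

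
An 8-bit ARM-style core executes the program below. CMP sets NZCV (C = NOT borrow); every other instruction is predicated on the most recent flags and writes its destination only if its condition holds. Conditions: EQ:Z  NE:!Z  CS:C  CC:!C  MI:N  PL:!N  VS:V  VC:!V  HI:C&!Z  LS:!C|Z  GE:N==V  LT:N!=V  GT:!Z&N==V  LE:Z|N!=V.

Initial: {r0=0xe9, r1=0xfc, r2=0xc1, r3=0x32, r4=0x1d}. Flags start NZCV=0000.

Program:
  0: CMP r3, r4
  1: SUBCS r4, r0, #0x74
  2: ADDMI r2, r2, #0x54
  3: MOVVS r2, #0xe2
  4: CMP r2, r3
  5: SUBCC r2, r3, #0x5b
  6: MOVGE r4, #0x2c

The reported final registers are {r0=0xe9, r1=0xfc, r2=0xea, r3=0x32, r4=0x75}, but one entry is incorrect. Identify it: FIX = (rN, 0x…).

0: ✓ CMP  NZCV=0010
1: ✓ SUBCS  r4←0x75
2: · ADDMI
3: · MOVVS
4: ✓ CMP  NZCV=1010
5: · SUBCC
6: · MOVGE

FIX = (r2, 0xc1)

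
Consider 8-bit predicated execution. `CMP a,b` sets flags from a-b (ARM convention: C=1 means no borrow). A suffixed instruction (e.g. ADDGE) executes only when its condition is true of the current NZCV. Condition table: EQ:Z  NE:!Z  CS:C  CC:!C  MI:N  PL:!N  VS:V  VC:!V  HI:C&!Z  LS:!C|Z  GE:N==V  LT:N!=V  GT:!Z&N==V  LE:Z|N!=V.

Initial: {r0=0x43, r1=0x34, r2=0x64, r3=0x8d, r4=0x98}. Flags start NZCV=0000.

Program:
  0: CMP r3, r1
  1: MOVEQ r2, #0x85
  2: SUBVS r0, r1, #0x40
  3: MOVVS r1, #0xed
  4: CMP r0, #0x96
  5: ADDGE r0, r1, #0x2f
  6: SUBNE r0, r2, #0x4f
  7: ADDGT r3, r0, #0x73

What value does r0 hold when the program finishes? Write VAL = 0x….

VAL = 0x15

0: ✓ CMP  NZCV=0011
1: · MOVEQ
2: ✓ SUBVS  r0←0xf4
3: ✓ MOVVS  r1←0xed
4: ✓ CMP  NZCV=0010
5: ✓ ADDGE  r0←0x1c
6: ✓ SUBNE  r0←0x15
7: ✓ ADDGT  r3←0x88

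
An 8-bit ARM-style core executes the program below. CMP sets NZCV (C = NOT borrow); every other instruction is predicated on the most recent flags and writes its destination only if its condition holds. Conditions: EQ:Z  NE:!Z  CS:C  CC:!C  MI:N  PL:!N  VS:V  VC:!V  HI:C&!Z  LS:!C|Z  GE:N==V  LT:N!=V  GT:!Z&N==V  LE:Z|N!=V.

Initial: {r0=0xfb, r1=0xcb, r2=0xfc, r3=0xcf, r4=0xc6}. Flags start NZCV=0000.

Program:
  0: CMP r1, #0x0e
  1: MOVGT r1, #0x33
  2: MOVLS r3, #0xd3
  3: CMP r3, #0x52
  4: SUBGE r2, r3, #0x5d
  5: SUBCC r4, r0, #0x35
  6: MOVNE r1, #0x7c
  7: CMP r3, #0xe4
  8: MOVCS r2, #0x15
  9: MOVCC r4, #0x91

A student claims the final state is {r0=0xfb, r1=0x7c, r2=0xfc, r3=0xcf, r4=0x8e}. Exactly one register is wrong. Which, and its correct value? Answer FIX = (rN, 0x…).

[0] flags=1010 → (cmp)
[1] flags=1010 GT?F → skip
[2] flags=1010 LS?F → skip
[3] flags=0011 → (cmp)
[4] flags=0011 GE?F → skip
[5] flags=0011 CC?F → skip
[6] flags=0011 NE?T → r1=0x7c
[7] flags=1000 → (cmp)
[8] flags=1000 CS?F → skip
[9] flags=1000 CC?T → r4=0x91

FIX = (r4, 0x91)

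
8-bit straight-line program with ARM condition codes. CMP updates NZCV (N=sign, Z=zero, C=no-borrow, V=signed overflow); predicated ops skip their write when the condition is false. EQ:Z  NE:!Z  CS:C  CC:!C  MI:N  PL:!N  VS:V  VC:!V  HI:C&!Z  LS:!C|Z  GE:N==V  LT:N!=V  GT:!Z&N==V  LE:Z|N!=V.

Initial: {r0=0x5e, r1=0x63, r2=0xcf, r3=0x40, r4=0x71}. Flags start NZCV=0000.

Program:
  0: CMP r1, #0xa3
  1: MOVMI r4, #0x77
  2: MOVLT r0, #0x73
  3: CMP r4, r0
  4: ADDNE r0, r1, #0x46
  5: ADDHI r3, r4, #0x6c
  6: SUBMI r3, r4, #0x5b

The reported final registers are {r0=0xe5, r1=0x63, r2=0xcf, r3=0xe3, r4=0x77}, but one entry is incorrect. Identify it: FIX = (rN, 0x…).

0: ✓ CMP  NZCV=1001
1: ✓ MOVMI  r4←0x77
2: · MOVLT
3: ✓ CMP  NZCV=0010
4: ✓ ADDNE  r0←0xa9
5: ✓ ADDHI  r3←0xe3
6: · SUBMI

FIX = (r0, 0xa9)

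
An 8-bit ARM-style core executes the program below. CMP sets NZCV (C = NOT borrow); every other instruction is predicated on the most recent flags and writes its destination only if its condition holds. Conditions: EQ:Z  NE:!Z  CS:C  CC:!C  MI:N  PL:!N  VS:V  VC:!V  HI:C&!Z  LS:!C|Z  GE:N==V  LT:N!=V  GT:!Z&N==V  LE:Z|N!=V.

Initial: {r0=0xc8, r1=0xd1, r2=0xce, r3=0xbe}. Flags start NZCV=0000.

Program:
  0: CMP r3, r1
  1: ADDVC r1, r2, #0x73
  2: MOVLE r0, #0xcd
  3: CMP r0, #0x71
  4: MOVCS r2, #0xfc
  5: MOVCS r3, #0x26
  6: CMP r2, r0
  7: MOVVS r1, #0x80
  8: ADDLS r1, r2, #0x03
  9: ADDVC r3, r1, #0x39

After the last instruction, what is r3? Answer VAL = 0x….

VAL = 0x7a

0: ✓ CMP  NZCV=1000
1: ✓ ADDVC  r1←0x41
2: ✓ MOVLE  r0←0xcd
3: ✓ CMP  NZCV=0011
4: ✓ MOVCS  r2←0xfc
5: ✓ MOVCS  r3←0x26
6: ✓ CMP  NZCV=0010
7: · MOVVS
8: · ADDLS
9: ✓ ADDVC  r3←0x7a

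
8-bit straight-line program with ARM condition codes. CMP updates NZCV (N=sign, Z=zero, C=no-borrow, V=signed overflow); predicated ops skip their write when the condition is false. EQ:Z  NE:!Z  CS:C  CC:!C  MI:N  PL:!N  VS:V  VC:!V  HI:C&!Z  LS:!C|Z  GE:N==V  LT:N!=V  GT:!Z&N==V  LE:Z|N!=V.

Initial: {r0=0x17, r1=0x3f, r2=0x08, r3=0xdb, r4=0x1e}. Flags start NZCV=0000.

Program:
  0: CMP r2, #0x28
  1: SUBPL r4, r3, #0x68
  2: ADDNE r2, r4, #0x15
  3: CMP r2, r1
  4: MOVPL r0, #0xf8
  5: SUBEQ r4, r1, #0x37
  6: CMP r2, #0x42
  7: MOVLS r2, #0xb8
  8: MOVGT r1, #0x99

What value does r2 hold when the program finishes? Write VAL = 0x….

[0] flags=1000 → (cmp)
[1] flags=1000 PL?F → skip
[2] flags=1000 NE?T → r2=0x33
[3] flags=1000 → (cmp)
[4] flags=1000 PL?F → skip
[5] flags=1000 EQ?F → skip
[6] flags=1000 → (cmp)
[7] flags=1000 LS?T → r2=0xb8
[8] flags=1000 GT?F → skip

VAL = 0xb8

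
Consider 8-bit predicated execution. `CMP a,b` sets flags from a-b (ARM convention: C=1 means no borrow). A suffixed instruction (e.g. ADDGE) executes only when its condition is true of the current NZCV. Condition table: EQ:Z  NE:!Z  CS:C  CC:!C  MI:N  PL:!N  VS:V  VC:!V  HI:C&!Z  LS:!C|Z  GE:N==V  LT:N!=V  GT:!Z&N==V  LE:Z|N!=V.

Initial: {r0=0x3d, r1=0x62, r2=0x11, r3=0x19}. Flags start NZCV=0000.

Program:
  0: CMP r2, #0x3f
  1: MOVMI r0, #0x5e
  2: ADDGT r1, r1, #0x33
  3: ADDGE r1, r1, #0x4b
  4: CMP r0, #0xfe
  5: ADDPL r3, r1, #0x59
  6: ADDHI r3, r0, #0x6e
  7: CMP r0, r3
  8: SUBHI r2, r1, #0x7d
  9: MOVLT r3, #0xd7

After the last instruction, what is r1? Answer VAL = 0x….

VAL = 0x62

0: ✓ CMP  NZCV=1000
1: ✓ MOVMI  r0←0x5e
2: · ADDGT
3: · ADDGE
4: ✓ CMP  NZCV=0000
5: ✓ ADDPL  r3←0xbb
6: · ADDHI
7: ✓ CMP  NZCV=1001
8: · SUBHI
9: · MOVLT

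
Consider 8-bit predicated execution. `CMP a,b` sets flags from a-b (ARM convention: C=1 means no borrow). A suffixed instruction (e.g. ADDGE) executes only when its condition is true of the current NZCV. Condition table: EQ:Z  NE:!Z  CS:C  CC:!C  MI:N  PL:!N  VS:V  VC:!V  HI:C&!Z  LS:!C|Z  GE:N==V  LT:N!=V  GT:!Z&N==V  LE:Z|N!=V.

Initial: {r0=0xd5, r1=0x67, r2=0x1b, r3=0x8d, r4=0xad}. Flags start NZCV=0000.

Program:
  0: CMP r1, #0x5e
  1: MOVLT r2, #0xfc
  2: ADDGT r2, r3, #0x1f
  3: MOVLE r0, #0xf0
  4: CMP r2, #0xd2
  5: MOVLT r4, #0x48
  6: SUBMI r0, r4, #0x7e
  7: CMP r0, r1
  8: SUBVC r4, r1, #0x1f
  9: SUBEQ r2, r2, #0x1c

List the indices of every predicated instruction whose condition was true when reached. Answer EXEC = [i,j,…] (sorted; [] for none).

EXEC = [2,5,6]

0: ✓ CMP  NZCV=0010
1: · MOVLT
2: ✓ ADDGT  r2←0xac
3: · MOVLE
4: ✓ CMP  NZCV=1000
5: ✓ MOVLT  r4←0x48
6: ✓ SUBMI  r0←0xca
7: ✓ CMP  NZCV=0011
8: · SUBVC
9: · SUBEQ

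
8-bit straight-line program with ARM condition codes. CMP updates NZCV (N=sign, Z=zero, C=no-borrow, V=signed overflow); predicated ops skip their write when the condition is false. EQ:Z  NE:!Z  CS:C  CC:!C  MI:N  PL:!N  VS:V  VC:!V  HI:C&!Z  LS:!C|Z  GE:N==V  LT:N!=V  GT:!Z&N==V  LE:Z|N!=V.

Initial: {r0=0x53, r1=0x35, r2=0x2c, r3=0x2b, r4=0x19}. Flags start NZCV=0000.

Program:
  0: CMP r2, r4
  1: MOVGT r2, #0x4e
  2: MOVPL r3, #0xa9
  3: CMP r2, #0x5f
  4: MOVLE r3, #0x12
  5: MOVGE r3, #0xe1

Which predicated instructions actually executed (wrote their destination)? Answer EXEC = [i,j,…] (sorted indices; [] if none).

[0] flags=0010 → (cmp)
[1] flags=0010 GT?T → r2=0x4e
[2] flags=0010 PL?T → r3=0xa9
[3] flags=1000 → (cmp)
[4] flags=1000 LE?T → r3=0x12
[5] flags=1000 GE?F → skip

EXEC = [1,2,4]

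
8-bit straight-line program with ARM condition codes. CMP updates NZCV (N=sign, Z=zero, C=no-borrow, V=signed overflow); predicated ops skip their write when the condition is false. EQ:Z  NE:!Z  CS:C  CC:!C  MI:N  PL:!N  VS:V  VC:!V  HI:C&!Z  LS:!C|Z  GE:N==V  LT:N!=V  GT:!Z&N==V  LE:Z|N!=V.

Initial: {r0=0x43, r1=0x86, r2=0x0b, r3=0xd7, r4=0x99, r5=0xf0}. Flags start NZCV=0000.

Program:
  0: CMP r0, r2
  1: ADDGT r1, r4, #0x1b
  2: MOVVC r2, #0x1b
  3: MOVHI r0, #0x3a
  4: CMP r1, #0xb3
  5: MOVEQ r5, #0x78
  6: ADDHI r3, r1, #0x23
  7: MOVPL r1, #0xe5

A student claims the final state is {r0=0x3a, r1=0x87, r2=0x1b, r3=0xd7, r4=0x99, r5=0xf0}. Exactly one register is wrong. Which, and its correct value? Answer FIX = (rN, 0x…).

FIX = (r1, 0xe5)

0: ✓ CMP  NZCV=0010
1: ✓ ADDGT  r1←0xb4
2: ✓ MOVVC  r2←0x1b
3: ✓ MOVHI  r0←0x3a
4: ✓ CMP  NZCV=0010
5: · MOVEQ
6: ✓ ADDHI  r3←0xd7
7: ✓ MOVPL  r1←0xe5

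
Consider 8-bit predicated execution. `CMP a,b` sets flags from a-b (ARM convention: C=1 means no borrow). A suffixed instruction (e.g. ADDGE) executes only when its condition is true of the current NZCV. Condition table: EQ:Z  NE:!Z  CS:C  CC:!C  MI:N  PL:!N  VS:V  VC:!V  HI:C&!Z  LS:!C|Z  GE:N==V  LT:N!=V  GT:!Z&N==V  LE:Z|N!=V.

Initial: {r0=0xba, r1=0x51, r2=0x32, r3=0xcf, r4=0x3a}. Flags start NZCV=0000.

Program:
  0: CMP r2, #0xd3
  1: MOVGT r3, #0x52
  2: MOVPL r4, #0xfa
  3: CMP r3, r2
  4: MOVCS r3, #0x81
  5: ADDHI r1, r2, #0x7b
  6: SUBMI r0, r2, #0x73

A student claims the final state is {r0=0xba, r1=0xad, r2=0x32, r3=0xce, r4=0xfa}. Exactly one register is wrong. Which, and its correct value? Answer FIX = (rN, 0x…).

FIX = (r3, 0x81)

[0] flags=0000 → (cmp)
[1] flags=0000 GT?T → r3=0x52
[2] flags=0000 PL?T → r4=0xfa
[3] flags=0010 → (cmp)
[4] flags=0010 CS?T → r3=0x81
[5] flags=0010 HI?T → r1=0xad
[6] flags=0010 MI?F → skip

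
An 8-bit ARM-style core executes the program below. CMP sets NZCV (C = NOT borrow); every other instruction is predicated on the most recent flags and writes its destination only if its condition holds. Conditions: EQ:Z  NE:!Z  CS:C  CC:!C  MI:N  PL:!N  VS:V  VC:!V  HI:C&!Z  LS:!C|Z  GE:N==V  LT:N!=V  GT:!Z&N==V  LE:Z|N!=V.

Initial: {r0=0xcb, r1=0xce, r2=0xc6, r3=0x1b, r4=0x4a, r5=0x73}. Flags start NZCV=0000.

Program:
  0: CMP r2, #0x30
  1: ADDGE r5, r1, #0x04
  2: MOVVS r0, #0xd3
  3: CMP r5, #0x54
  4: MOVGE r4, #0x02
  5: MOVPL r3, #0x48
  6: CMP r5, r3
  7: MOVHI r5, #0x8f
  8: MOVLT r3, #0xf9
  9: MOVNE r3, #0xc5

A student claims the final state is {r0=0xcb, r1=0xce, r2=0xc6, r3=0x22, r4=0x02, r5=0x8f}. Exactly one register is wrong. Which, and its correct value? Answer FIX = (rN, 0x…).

FIX = (r3, 0xc5)

0: ✓ CMP  NZCV=1010
1: · ADDGE
2: · MOVVS
3: ✓ CMP  NZCV=0010
4: ✓ MOVGE  r4←0x02
5: ✓ MOVPL  r3←0x48
6: ✓ CMP  NZCV=0010
7: ✓ MOVHI  r5←0x8f
8: · MOVLT
9: ✓ MOVNE  r3←0xc5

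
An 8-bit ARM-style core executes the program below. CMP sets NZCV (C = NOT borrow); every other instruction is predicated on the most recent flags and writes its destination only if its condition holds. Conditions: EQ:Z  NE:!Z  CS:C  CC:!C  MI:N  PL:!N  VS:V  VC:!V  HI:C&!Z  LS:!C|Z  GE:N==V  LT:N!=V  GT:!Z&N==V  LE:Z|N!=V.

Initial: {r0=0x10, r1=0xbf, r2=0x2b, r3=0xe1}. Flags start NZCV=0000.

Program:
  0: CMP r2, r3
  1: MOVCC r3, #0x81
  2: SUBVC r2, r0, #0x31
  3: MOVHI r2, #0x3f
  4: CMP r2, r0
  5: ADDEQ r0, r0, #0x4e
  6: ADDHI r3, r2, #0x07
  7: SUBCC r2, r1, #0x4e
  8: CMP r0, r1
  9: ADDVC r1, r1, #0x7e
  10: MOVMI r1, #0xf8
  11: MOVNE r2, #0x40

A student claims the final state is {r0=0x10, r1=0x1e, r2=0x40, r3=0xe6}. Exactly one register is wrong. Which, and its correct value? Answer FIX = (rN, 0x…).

0: ✓ CMP  NZCV=0000
1: ✓ MOVCC  r3←0x81
2: ✓ SUBVC  r2←0xdf
3: · MOVHI
4: ✓ CMP  NZCV=1010
5: · ADDEQ
6: ✓ ADDHI  r3←0xe6
7: · SUBCC
8: ✓ CMP  NZCV=0000
9: ✓ ADDVC  r1←0x3d
10: · MOVMI
11: ✓ MOVNE  r2←0x40

FIX = (r1, 0x3d)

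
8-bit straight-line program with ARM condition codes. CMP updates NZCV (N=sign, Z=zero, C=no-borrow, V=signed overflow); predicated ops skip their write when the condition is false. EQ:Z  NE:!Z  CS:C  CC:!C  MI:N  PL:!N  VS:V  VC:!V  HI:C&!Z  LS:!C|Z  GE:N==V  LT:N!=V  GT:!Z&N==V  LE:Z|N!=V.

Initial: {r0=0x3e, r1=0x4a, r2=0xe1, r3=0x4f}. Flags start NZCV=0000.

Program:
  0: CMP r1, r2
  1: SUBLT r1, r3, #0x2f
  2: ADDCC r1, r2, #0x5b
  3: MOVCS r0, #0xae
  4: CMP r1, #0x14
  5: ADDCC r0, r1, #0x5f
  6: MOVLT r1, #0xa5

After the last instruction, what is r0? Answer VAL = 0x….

VAL = 0x3e

[0] flags=0000 → (cmp)
[1] flags=0000 LT?F → skip
[2] flags=0000 CC?T → r1=0x3c
[3] flags=0000 CS?F → skip
[4] flags=0010 → (cmp)
[5] flags=0010 CC?F → skip
[6] flags=0010 LT?F → skip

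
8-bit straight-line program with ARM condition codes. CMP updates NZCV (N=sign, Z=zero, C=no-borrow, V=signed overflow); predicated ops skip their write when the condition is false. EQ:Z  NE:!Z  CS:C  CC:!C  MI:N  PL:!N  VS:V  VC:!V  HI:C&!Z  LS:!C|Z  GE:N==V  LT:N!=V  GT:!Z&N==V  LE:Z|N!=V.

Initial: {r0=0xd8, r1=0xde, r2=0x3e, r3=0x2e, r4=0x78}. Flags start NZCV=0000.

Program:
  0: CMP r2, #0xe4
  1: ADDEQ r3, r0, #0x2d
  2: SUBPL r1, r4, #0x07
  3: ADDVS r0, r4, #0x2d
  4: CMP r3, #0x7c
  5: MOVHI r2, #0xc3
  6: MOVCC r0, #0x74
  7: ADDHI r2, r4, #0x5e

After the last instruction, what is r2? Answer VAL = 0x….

0: ✓ CMP  NZCV=0000
1: · ADDEQ
2: ✓ SUBPL  r1←0x71
3: · ADDVS
4: ✓ CMP  NZCV=1000
5: · MOVHI
6: ✓ MOVCC  r0←0x74
7: · ADDHI

VAL = 0x3e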